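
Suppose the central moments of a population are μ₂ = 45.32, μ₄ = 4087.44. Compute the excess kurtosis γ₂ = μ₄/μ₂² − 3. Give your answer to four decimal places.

-1.0099

μ₂² = 45.32² = 2053.90240
μ₄/μ₂² = 4087.44 / 2053.90240 = 1.99008
γ₂ = 1.99008 − 3 ≈ -1.0099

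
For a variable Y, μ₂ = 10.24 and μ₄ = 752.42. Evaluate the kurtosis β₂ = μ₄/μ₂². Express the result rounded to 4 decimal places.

μ₂² = 10.24² = 104.85760
μ₄/μ₂² = 752.42 / 104.85760 = 7.17564
β₂ ≈ 7.1756

7.1756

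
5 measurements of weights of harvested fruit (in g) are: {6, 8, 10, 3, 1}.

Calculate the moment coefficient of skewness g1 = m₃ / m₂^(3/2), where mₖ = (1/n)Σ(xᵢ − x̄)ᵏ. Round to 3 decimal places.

-0.091

x̄ = (6 + 8 + 10 + 3 + 1) / 5 = 5.6000
deviations (xᵢ − x̄): 0.4000, 2.4000, 4.4000, -2.6000, -4.6000
Σ(xᵢ − x̄)² = 53.2000 ⇒ m₂ = 53.2000/5 = 10.64000
Σ(xᵢ − x̄)³ = -15.8400 ⇒ m₃ = -15.8400/5 = -3.16800
m₂^(3/2) = 10.64000^(1.5) = 34.70663
g1 = m₃ / m₂^(3/2) = -3.16800 / 34.70663 ≈ -0.091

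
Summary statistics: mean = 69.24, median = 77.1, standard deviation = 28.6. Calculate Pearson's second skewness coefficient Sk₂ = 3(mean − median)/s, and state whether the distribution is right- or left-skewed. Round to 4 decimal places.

-0.8245, left-skewed

Sk₂ = 3(69.24 − 77.1) / 28.6 = 3 × -7.8600 / 28.6
    = -23.5800 / 28.6 ≈ -0.8245
Sk₂ < 0 ⇒ mean < median ⇒ left-skewed (negative skew).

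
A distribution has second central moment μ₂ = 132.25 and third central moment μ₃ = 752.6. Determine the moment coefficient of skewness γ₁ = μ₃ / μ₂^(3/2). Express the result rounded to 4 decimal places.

σ = √μ₂ = √132.25 = 11.50000
σ³ = μ₂^(3/2) = 1520.87500
γ₁ = μ₃/σ³ = 752.6 / 1520.87500 ≈ 0.4948

0.4948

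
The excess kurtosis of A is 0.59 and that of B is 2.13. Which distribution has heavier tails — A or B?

B

Higher excess kurtosis ⇒ heavier tails relative to the normal distribution.
0.59 vs 2.13: the larger is 2.13, so B has heavier tails.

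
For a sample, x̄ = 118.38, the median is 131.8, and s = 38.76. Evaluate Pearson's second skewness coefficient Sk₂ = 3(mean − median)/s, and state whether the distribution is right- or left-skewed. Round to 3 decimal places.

-1.039, left-skewed

Sk₂ = 3(118.38 − 131.8) / 38.76 = 3 × -13.4200 / 38.76
    = -40.2600 / 38.76 ≈ -1.039
Sk₂ < 0 ⇒ mean < median ⇒ left-skewed (negative skew).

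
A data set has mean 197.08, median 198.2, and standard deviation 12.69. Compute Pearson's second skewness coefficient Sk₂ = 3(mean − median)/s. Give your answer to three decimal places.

-0.265

Sk₂ = 3(197.08 − 198.2) / 12.69 = 3 × -1.1200 / 12.69
    = -3.3600 / 12.69 ≈ -0.265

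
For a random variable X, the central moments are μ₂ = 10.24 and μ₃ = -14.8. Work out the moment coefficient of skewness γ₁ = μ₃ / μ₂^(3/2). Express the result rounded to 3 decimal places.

-0.452

σ = √μ₂ = √10.24 = 3.20000
σ³ = μ₂^(3/2) = 32.76800
γ₁ = μ₃/σ³ = -14.8 / 32.76800 ≈ -0.452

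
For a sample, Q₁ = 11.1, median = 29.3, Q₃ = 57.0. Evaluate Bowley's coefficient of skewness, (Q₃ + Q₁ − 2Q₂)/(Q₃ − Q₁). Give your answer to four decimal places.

numerator: Q₃ + Q₁ − 2Q₂ = 57.0 + 11.1 − 2×29.3 = 9.5000
denominator: Q₃ − Q₁ = 57.0 − 11.1 = 45.9000
Bowley skewness = 9.5000 / 45.9000 ≈ 0.2070

0.2070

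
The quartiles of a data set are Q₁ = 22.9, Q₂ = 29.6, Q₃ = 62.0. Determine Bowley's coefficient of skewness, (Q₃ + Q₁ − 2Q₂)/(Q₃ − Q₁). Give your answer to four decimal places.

numerator: Q₃ + Q₁ − 2Q₂ = 62.0 + 22.9 − 2×29.6 = 25.7000
denominator: Q₃ − Q₁ = 62.0 − 22.9 = 39.1000
Bowley skewness = 25.7000 / 39.1000 ≈ 0.6573

0.6573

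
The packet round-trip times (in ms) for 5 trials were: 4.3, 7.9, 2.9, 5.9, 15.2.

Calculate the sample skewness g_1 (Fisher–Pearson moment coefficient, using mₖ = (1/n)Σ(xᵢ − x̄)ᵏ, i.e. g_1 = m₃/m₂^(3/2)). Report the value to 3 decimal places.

0.984

x̄ = (4.3 + 7.9 + 2.9 + 5.9 + 15.2) / 5 = 7.2400
deviations (xᵢ − x̄): -2.9400, 0.6600, -4.3400, -1.3400, 7.9600
Σ(xᵢ − x̄)² = 93.0720 ⇒ m₂ = 93.0720/5 = 18.61440
Σ(xᵢ − x̄)³ = 395.0810 ⇒ m₃ = 395.0810/5 = 79.01621
m₂^(3/2) = 18.61440^(1.5) = 80.31073
g_1 = m₃ / m₂^(3/2) = 79.01621 / 80.31073 ≈ 0.984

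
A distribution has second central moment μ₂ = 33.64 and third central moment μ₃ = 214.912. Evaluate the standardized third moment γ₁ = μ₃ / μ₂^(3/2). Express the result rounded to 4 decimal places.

σ = √μ₂ = √33.64 = 5.80000
σ³ = μ₂^(3/2) = 195.11200
γ₁ = μ₃/σ³ = 214.912 / 195.11200 ≈ 1.1015

1.1015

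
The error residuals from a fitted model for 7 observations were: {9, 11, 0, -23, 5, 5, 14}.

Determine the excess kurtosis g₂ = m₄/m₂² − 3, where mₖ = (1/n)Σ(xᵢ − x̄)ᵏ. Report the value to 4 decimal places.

0.9979

x̄ = 3.0000
Σ(xᵢ − x̄)² = 914.0000 ⇒ m₂ = 130.57143
Σ(xᵢ − x̄)⁴ = 477122.0000 ⇒ m₄ = 68160.28571
m₂² = 17048.89796
g₂ = m₄/m₂² − 3 = 3.99793 − 3 ≈ 0.9979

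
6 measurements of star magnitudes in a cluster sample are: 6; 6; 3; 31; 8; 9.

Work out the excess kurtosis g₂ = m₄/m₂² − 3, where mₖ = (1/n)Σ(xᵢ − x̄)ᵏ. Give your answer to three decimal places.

x̄ = 10.5000
Σ(xᵢ − x̄)² = 525.5000 ⇒ m₂ = 87.58333
Σ(xᵢ − x̄)⁴ = 180638.3750 ⇒ m₄ = 30106.39583
m₂² = 7670.84028
g₂ = m₄/m₂² − 3 = 3.92478 − 3 ≈ 0.925

0.925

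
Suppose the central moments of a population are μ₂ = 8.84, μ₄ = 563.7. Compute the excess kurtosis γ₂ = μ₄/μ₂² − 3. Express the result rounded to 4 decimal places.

μ₂² = 8.84² = 78.14560
μ₄/μ₂² = 563.7 / 78.14560 = 7.21346
γ₂ = 7.21346 − 3 ≈ 4.2135

4.2135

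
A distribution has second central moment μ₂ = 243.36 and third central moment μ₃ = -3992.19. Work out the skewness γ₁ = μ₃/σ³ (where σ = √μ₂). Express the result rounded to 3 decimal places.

σ = √μ₂ = √243.36 = 15.60000
σ³ = μ₂^(3/2) = 3796.41600
γ₁ = μ₃/σ³ = -3992.19 / 3796.41600 ≈ -1.052

-1.052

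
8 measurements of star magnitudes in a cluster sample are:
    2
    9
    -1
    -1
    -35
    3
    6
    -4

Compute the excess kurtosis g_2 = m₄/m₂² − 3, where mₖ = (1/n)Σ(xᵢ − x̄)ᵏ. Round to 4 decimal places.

x̄ = -2.6250
Σ(xᵢ − x̄)² = 1317.8750 ⇒ m₂ = 164.73438
Σ(xᵢ − x̄)⁴ = 1123871.9316 ⇒ m₄ = 140483.99146
m₂² = 27137.41431
g_2 = m₄/m₂² − 3 = 5.17676 − 3 ≈ 2.1768

2.1768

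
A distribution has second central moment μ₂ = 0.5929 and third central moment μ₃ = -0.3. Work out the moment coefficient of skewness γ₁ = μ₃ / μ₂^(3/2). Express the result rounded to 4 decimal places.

σ = √μ₂ = √0.5929 = 0.77000
σ³ = μ₂^(3/2) = 0.45653
γ₁ = μ₃/σ³ = -0.3 / 0.45653 ≈ -0.6571

-0.6571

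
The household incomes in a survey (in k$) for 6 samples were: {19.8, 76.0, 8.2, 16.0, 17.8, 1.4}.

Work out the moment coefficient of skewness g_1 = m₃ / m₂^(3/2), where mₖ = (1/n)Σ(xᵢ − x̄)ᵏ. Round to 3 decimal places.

1.519

x̄ = (19.8 + 76.0 + 8.2 + 16.0 + 17.8 + 1.4) / 6 = 23.2000
deviations (xᵢ − x̄): -3.4000, 52.8000, -15.0000, -7.2000, -5.4000, -21.8000
Σ(xᵢ − x̄)² = 3580.6400 ⇒ m₂ = 3580.6400/6 = 596.77333
Σ(xᵢ − x̄)³ = 132892.7040 ⇒ m₃ = 132892.7040/6 = 22148.78400
m₂^(3/2) = 596.77333^(1.5) = 14578.54269
g_1 = m₃ / m₂^(3/2) = 22148.78400 / 14578.54269 ≈ 1.519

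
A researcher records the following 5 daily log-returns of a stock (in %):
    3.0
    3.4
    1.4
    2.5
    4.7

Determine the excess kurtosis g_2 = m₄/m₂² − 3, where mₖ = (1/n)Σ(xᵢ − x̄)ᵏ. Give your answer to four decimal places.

-0.8168

x̄ = 3.0000
Σ(xᵢ − x̄)² = 5.8600 ⇒ m₂ = 1.17200
Σ(xᵢ − x̄)⁴ = 14.9938 ⇒ m₄ = 2.99876
m₂² = 1.37358
g_2 = m₄/m₂² − 3 = 2.18316 − 3 ≈ -0.8168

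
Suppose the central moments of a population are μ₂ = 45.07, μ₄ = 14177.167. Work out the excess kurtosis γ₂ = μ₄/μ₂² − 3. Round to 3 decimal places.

3.979

μ₂² = 45.07² = 2031.30490
μ₄/μ₂² = 14177.167 / 2031.30490 = 6.97934
γ₂ = 6.97934 − 3 ≈ 3.979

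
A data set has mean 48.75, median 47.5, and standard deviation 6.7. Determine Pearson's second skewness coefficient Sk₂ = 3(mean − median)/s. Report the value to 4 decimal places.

0.5597

Sk₂ = 3(48.75 − 47.5) / 6.7 = 3 × 1.2500 / 6.7
    = 3.7500 / 6.7 ≈ 0.5597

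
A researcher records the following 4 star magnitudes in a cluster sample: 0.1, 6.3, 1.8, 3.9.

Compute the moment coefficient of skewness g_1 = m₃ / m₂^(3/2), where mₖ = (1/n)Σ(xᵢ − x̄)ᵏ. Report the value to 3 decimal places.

0.179

x̄ = (0.1 + 6.3 + 1.8 + 3.9) / 4 = 3.0250
deviations (xᵢ − x̄): -2.9250, 3.2750, -1.2250, 0.8750
Σ(xᵢ − x̄)² = 21.5475 ⇒ m₂ = 21.5475/4 = 5.38688
Σ(xᵢ − x̄)³ = 8.9329 ⇒ m₃ = 8.9329/4 = 2.23322
m₂^(3/2) = 5.38688^(1.5) = 12.50274
g_1 = m₃ / m₂^(3/2) = 2.23322 / 12.50274 ≈ 0.179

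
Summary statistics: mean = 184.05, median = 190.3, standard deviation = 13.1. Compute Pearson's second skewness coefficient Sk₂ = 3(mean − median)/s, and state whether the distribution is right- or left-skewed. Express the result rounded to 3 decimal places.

Sk₂ = 3(184.05 − 190.3) / 13.1 = 3 × -6.2500 / 13.1
    = -18.7500 / 13.1 ≈ -1.431
Sk₂ < 0 ⇒ mean < median ⇒ left-skewed (negative skew).

-1.431, left-skewed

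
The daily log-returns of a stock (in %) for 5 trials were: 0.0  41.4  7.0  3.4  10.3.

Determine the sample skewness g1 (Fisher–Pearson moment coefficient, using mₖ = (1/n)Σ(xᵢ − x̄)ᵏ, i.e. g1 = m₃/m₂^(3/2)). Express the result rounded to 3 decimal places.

1.302

x̄ = (0.0 + 41.4 + 7.0 + 3.4 + 10.3) / 5 = 12.4200
deviations (xᵢ − x̄): -12.4200, 28.9800, -5.4200, -9.0200, -2.1200
Σ(xᵢ − x̄)² = 1109.3280 ⇒ m₂ = 1109.3280/5 = 221.86560
Σ(xᵢ − x̄)³ = 21520.0913 ⇒ m₃ = 21520.0913/5 = 4304.01826
m₂^(3/2) = 221.86560^(1.5) = 3304.72218
g1 = m₃ / m₂^(3/2) = 4304.01826 / 3304.72218 ≈ 1.302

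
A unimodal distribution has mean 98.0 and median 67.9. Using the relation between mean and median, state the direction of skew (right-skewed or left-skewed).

mean − median = 98.0 − 67.9 = 30.1
mean > median ⇒ the longer tail is on the right ⇒ right-skewed (positively skewed).

right-skewed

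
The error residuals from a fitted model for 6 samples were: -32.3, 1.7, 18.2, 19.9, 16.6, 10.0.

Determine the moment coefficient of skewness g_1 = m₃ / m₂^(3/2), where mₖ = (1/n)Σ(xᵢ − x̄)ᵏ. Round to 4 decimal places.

-1.3783

x̄ = (-32.3 + 1.7 + 18.2 + 19.9 + 16.6 + 10.0) / 6 = 5.6833
deviations (xᵢ − x̄): -37.9833, -3.9833, 12.5167, 14.2167, 10.9167, 4.3167
Σ(xᵢ − x̄)² = 1955.1883 ⇒ m₂ = 1955.1883/6 = 325.86472
Σ(xᵢ − x̄)³ = -48647.2916 ⇒ m₃ = -48647.2916/6 = -8107.88193
m₂^(3/2) = 325.86472^(1.5) = 5882.41987
g_1 = m₃ / m₂^(3/2) = -8107.88193 / 5882.41987 ≈ -1.3783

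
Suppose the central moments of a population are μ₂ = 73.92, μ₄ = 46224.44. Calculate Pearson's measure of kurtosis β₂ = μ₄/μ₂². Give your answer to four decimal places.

μ₂² = 73.92² = 5464.16640
μ₄/μ₂² = 46224.44 / 5464.16640 = 8.45956
β₂ ≈ 8.4596

8.4596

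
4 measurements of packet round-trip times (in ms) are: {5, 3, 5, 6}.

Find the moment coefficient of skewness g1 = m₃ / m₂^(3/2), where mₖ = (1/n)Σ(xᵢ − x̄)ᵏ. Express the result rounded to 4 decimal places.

x̄ = (5 + 3 + 5 + 6) / 4 = 4.7500
deviations (xᵢ − x̄): 0.2500, -1.7500, 0.2500, 1.2500
Σ(xᵢ − x̄)² = 4.7500 ⇒ m₂ = 4.7500/4 = 1.18750
Σ(xᵢ − x̄)³ = -3.3750 ⇒ m₃ = -3.3750/4 = -0.84375
m₂^(3/2) = 1.18750^(1.5) = 1.29405
g1 = m₃ / m₂^(3/2) = -0.84375 / 1.29405 ≈ -0.6520

-0.6520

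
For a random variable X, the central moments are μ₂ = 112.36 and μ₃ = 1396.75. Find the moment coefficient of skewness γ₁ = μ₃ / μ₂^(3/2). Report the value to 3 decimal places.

σ = √μ₂ = √112.36 = 10.60000
σ³ = μ₂^(3/2) = 1191.01600
γ₁ = μ₃/σ³ = 1396.75 / 1191.01600 ≈ 1.173

1.173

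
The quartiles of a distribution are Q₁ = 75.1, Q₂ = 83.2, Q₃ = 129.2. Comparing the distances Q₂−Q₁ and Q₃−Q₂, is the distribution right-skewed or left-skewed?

right-skewed

Q₂ − Q₁ = 8.1;  Q₃ − Q₂ = 46.0
Q₃ − Q₂ > Q₂ − Q₁ ⇒ the upper half is more spread out ⇒ right-skewed.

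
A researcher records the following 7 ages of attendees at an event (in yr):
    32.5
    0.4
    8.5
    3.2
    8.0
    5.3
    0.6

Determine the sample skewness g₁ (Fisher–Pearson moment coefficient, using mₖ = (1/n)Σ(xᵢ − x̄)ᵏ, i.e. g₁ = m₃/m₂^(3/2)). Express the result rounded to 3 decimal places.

1.692

x̄ = (32.5 + 0.4 + 8.5 + 3.2 + 8.0 + 5.3 + 0.6) / 7 = 8.3571
deviations (xᵢ − x̄): 24.1429, -7.9571, 0.1429, -5.1571, -0.3571, -3.0571, -7.7571
Σ(xᵢ − x̄)² = 742.4571 ⇒ m₂ = 742.4571/7 = 106.06531
Σ(xᵢ − x̄)³ = 12935.9663 ⇒ m₃ = 12935.9663/7 = 1847.99519
m₂^(3/2) = 106.06531^(1.5) = 1092.34550
g₁ = m₃ / m₂^(3/2) = 1847.99519 / 1092.34550 ≈ 1.692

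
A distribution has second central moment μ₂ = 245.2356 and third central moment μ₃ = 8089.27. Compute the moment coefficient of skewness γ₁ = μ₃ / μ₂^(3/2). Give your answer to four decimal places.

2.1064

σ = √μ₂ = √245.2356 = 15.66000
σ³ = μ₂^(3/2) = 3840.38950
γ₁ = μ₃/σ³ = 8089.27 / 3840.38950 ≈ 2.1064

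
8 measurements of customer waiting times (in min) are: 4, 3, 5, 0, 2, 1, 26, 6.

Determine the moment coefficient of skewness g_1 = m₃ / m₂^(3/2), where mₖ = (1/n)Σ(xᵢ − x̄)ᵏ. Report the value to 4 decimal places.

x̄ = (4 + 3 + 5 + 0 + 2 + 1 + 26 + 6) / 8 = 5.8750
deviations (xᵢ − x̄): -1.8750, -2.8750, -0.8750, -5.8750, -3.8750, -4.8750, 20.1250, 0.1250
Σ(xᵢ − x̄)² = 490.8750 ⇒ m₂ = 490.8750/8 = 61.35938
Σ(xᵢ − x̄)³ = 7743.0938 ⇒ m₃ = 7743.0938/8 = 967.88672
m₂^(3/2) = 61.35938^(1.5) = 480.64164
g_1 = m₃ / m₂^(3/2) = 967.88672 / 480.64164 ≈ 2.0137

2.0137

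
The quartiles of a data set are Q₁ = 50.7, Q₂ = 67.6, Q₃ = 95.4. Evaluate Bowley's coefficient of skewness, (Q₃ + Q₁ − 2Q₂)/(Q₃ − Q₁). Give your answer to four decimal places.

0.2438

numerator: Q₃ + Q₁ − 2Q₂ = 95.4 + 50.7 − 2×67.6 = 10.9000
denominator: Q₃ − Q₁ = 95.4 − 50.7 = 44.7000
Bowley skewness = 10.9000 / 44.7000 ≈ 0.2438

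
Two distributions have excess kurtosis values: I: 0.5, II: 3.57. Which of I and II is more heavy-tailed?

Higher excess kurtosis ⇒ heavier tails relative to the normal distribution.
0.5 vs 3.57: the larger is 3.57, so II has heavier tails.

II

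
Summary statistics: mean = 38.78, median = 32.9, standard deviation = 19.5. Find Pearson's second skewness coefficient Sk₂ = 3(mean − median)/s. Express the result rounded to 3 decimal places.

Sk₂ = 3(38.78 − 32.9) / 19.5 = 3 × 5.8800 / 19.5
    = 17.6400 / 19.5 ≈ 0.905

0.905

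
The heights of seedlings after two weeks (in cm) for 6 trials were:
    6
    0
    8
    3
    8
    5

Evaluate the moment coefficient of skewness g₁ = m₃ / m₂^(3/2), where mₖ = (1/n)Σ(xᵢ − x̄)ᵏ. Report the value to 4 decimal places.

x̄ = (6 + 0 + 8 + 3 + 8 + 5) / 6 = 5.0000
deviations (xᵢ − x̄): 1.0000, -5.0000, 3.0000, -2.0000, 3.0000, 0.0000
Σ(xᵢ − x̄)² = 48.0000 ⇒ m₂ = 48.0000/6 = 8.00000
Σ(xᵢ − x̄)³ = -78.0000 ⇒ m₃ = -78.0000/6 = -13.00000
m₂^(3/2) = 8.00000^(1.5) = 22.62742
g₁ = m₃ / m₂^(3/2) = -13.00000 / 22.62742 ≈ -0.5745

-0.5745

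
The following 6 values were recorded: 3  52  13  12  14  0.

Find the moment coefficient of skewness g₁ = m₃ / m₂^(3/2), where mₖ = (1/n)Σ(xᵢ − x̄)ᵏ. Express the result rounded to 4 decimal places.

1.4066

x̄ = (3 + 52 + 13 + 12 + 14 + 0) / 6 = 15.6667
deviations (xᵢ − x̄): -12.6667, 36.3333, -2.6667, -3.6667, -1.6667, -15.6667
Σ(xᵢ − x̄)² = 1749.3333 ⇒ m₂ = 1749.3333/6 = 291.55556
Σ(xᵢ − x̄)³ = 42013.5556 ⇒ m₃ = 42013.5556/6 = 7002.25926
m₂^(3/2) = 291.55556^(1.5) = 4978.31052
g₁ = m₃ / m₂^(3/2) = 7002.25926 / 4978.31052 ≈ 1.4066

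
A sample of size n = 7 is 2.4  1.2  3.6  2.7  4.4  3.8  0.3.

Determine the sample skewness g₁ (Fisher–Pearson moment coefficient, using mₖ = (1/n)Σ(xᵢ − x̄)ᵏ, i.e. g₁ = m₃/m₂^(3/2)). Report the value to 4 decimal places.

-0.4229

x̄ = (2.4 + 1.2 + 3.6 + 2.7 + 4.4 + 3.8 + 0.3) / 7 = 2.6286
deviations (xᵢ − x̄): -0.2286, -1.4286, 0.9714, 0.0714, 1.7714, 1.1714, -2.3286
Σ(xᵢ − x̄)² = 12.9743 ⇒ m₂ = 12.9743/7 = 1.85347
Σ(xᵢ − x̄)³ = -7.4702 ⇒ m₃ = -7.4702/7 = -1.06718
m₂^(3/2) = 1.85347^(1.5) = 2.52335
g₁ = m₃ / m₂^(3/2) = -1.06718 / 2.52335 ≈ -0.4229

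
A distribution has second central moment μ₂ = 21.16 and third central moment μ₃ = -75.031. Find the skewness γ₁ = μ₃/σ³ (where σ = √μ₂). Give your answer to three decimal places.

-0.771

σ = √μ₂ = √21.16 = 4.60000
σ³ = μ₂^(3/2) = 97.33600
γ₁ = μ₃/σ³ = -75.031 / 97.33600 ≈ -0.771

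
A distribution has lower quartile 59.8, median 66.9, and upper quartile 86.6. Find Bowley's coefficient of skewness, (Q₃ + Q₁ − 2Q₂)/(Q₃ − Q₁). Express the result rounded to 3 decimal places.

0.470

numerator: Q₃ + Q₁ − 2Q₂ = 86.6 + 59.8 − 2×66.9 = 12.6000
denominator: Q₃ − Q₁ = 86.6 − 59.8 = 26.8000
Bowley skewness = 12.6000 / 26.8000 ≈ 0.470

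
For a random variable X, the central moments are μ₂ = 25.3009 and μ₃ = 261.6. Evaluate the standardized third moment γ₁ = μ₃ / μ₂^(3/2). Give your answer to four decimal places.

σ = √μ₂ = √25.3009 = 5.03000
σ³ = μ₂^(3/2) = 127.26353
γ₁ = μ₃/σ³ = 261.6 / 127.26353 ≈ 2.0556

2.0556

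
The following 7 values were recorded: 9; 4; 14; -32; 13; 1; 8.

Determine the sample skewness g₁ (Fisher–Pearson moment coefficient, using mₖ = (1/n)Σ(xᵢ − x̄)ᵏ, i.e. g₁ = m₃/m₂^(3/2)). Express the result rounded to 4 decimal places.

x̄ = (9 + 4 + 14 - 32 + 13 + 1 + 8) / 7 = 2.4286
deviations (xᵢ − x̄): 6.5714, 1.5714, 11.5714, -34.4286, 10.5714, -1.4286, 5.5714
Σ(xᵢ − x̄)² = 1509.7143 ⇒ m₂ = 1509.7143/7 = 215.67347
Σ(xᵢ − x̄)³ = -37620.6122 ⇒ m₃ = -37620.6122/7 = -5374.37318
m₂^(3/2) = 215.67347^(1.5) = 3167.34293
g₁ = m₃ / m₂^(3/2) = -5374.37318 / 3167.34293 ≈ -1.6968

-1.6968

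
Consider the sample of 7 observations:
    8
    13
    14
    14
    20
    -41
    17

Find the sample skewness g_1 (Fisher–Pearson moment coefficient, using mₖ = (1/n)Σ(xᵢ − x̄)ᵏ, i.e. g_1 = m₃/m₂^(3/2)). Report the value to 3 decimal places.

-1.915

x̄ = (8 + 13 + 14 + 14 + 20 - 41 + 17) / 7 = 6.4286
deviations (xᵢ − x̄): 1.5714, 6.5714, 7.5714, 7.5714, 13.5714, -47.4286, 10.5714
Σ(xᵢ − x̄)² = 2705.7143 ⇒ m₂ = 2705.7143/7 = 386.53061
Σ(xᵢ − x̄)³ = -101852.3265 ⇒ m₃ = -101852.3265/7 = -14550.33236
m₂^(3/2) = 386.53061^(1.5) = 7599.33941
g_1 = m₃ / m₂^(3/2) = -14550.33236 / 7599.33941 ≈ -1.915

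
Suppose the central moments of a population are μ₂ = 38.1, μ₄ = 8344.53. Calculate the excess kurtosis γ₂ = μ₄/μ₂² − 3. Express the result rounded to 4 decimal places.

μ₂² = 38.1² = 1451.61000
μ₄/μ₂² = 8344.53 / 1451.61000 = 5.74847
γ₂ = 5.74847 − 3 ≈ 2.7485

2.7485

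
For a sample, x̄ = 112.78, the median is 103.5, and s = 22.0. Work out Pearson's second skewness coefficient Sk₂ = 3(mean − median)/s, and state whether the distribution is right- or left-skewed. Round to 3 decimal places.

Sk₂ = 3(112.78 − 103.5) / 22.0 = 3 × 9.2800 / 22.0
    = 27.8400 / 22.0 ≈ 1.265
Sk₂ > 0 ⇒ mean > median ⇒ right-skewed (positive skew).

1.265, right-skewed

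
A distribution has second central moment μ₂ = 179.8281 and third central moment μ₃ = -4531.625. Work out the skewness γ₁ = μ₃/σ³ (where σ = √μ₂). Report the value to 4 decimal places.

-1.8792

σ = √μ₂ = √179.8281 = 13.41000
σ³ = μ₂^(3/2) = 2411.49482
γ₁ = μ₃/σ³ = -4531.625 / 2411.49482 ≈ -1.8792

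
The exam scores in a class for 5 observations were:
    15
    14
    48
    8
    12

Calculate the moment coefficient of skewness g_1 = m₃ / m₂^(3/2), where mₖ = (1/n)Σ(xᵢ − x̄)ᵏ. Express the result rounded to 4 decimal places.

x̄ = (15 + 14 + 48 + 8 + 12) / 5 = 19.4000
deviations (xᵢ − x̄): -4.4000, -5.4000, 28.6000, -11.4000, -7.4000
Σ(xᵢ − x̄)² = 1051.2000 ⇒ m₂ = 1051.2000/5 = 210.24000
Σ(xᵢ − x̄)³ = 21264.2400 ⇒ m₃ = 21264.2400/5 = 4252.84800
m₂^(3/2) = 210.24000^(1.5) = 3048.40750
g_1 = m₃ / m₂^(3/2) = 4252.84800 / 3048.40750 ≈ 1.3951

1.3951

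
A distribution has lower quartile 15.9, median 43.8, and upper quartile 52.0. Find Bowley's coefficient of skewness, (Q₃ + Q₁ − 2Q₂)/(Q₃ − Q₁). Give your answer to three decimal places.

-0.546

numerator: Q₃ + Q₁ − 2Q₂ = 52.0 + 15.9 − 2×43.8 = -19.7000
denominator: Q₃ − Q₁ = 52.0 − 15.9 = 36.1000
Bowley skewness = -19.7000 / 36.1000 ≈ -0.546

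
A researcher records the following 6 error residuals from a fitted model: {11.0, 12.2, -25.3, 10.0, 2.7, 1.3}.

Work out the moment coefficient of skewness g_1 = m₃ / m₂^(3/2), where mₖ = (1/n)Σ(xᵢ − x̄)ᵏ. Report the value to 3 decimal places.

x̄ = (11.0 + 12.2 - 25.3 + 10.0 + 2.7 + 1.3) / 6 = 1.9833
deviations (xᵢ − x̄): 9.0167, 10.2167, -27.2833, 8.0167, 0.7167, -0.6833
Σ(xᵢ − x̄)² = 995.3083 ⇒ m₂ = 995.3083/6 = 165.88472
Σ(xᵢ − x̄)³ = -17994.4436 ⇒ m₃ = -17994.4436/6 = -2999.07393
m₂^(3/2) = 165.88472^(1.5) = 2136.53290
g_1 = m₃ / m₂^(3/2) = -2999.07393 / 2136.53290 ≈ -1.404

-1.404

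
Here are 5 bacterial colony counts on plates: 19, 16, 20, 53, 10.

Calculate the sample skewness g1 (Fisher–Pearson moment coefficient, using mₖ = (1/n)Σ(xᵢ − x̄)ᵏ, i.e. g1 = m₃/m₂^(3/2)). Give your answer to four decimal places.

1.2942

x̄ = (19 + 16 + 20 + 53 + 10) / 5 = 23.6000
deviations (xᵢ − x̄): -4.6000, -7.6000, -3.6000, 29.4000, -13.6000
Σ(xᵢ − x̄)² = 1141.2000 ⇒ m₂ = 1141.2000/5 = 228.24000
Σ(xᵢ − x̄)³ = 22313.7600 ⇒ m₃ = 22313.7600/5 = 4462.75200
m₂^(3/2) = 228.24000^(1.5) = 3448.16181
g1 = m₃ / m₂^(3/2) = 4462.75200 / 3448.16181 ≈ 1.2942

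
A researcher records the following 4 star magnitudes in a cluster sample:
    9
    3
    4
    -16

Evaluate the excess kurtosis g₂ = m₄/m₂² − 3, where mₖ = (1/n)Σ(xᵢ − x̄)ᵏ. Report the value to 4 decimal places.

x̄ = 0.0000
Σ(xᵢ − x̄)² = 362.0000 ⇒ m₂ = 90.50000
Σ(xᵢ − x̄)⁴ = 72434.0000 ⇒ m₄ = 18108.50000
m₂² = 8190.25000
g₂ = m₄/m₂² − 3 = 2.21098 − 3 ≈ -0.7890

-0.7890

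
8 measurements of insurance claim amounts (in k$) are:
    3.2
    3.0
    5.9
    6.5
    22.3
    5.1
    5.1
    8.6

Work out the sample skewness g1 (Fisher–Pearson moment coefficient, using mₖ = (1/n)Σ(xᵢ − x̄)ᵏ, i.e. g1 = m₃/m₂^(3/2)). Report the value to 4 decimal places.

1.9143

x̄ = (3.2 + 3.0 + 5.9 + 6.5 + 22.3 + 5.1 + 5.1 + 8.6) / 8 = 7.4625
deviations (xᵢ − x̄): -4.2625, -4.4625, -1.5625, -0.9625, 14.8375, -2.3625, -2.3625, 1.1375
Σ(xᵢ − x̄)² = 274.0588 ⇒ m₂ = 274.0588/8 = 34.25734
Σ(xᵢ − x̄)³ = 3070.5790 ⇒ m₃ = 3070.5790/8 = 383.82238
m₂^(3/2) = 34.25734^(1.5) = 200.50746
g1 = m₃ / m₂^(3/2) = 383.82238 / 200.50746 ≈ 1.9143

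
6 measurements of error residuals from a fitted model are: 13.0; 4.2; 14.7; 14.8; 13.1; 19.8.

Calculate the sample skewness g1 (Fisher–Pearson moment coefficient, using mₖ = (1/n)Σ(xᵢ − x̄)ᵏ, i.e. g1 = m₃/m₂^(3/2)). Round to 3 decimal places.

-0.765

x̄ = (13.0 + 4.2 + 14.7 + 14.8 + 13.1 + 19.8) / 6 = 13.2667
deviations (xᵢ − x̄): -0.2667, -9.0667, 1.4333, 1.5333, -0.1667, 6.5333
Σ(xᵢ − x̄)² = 129.3933 ⇒ m₂ = 129.3933/6 = 21.56556
Σ(xᵢ − x̄)³ = -459.9224 ⇒ m₃ = -459.9224/6 = -76.65374
m₂^(3/2) = 21.56556^(1.5) = 100.14770
g1 = m₃ / m₂^(3/2) = -76.65374 / 100.14770 ≈ -0.765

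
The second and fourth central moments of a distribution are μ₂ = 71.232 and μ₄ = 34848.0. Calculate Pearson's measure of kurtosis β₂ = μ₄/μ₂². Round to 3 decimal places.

μ₂² = 71.232² = 5073.99782
μ₄/μ₂² = 34848.0 / 5073.99782 = 6.86796
β₂ ≈ 6.868

6.868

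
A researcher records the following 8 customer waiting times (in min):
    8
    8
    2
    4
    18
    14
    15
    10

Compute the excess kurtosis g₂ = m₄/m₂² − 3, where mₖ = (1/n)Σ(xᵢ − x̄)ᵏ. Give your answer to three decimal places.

-1.164

x̄ = 9.8750
Σ(xᵢ − x̄)² = 212.8750 ⇒ m₂ = 26.60938
Σ(xᵢ − x̄)⁴ = 10399.4629 ⇒ m₄ = 1299.93286
m₂² = 708.05884
g₂ = m₄/m₂² − 3 = 1.83591 − 3 ≈ -1.164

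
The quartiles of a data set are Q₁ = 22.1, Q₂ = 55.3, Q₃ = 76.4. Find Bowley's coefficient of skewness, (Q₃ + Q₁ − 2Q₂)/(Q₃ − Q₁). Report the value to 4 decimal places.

numerator: Q₃ + Q₁ − 2Q₂ = 76.4 + 22.1 − 2×55.3 = -12.1000
denominator: Q₃ − Q₁ = 76.4 − 22.1 = 54.3000
Bowley skewness = -12.1000 / 54.3000 ≈ -0.2228

-0.2228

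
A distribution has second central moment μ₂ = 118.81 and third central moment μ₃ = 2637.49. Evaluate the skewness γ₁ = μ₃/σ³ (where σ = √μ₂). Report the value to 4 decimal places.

2.0366

σ = √μ₂ = √118.81 = 10.90000
σ³ = μ₂^(3/2) = 1295.02900
γ₁ = μ₃/σ³ = 2637.49 / 1295.02900 ≈ 2.0366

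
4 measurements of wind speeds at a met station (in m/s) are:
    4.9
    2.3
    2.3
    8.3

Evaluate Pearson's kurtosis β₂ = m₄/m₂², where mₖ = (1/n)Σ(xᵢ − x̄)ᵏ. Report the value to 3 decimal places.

1.782

x̄ = 4.4500
Σ(xᵢ − x̄)² = 24.2700 ⇒ m₂ = 6.06750
Σ(xᵢ − x̄)⁴ = 262.4825 ⇒ m₄ = 65.62063
m₂² = 36.81456
β₂ = m₄/m₂² = 65.62063 / 36.81456 ≈ 1.782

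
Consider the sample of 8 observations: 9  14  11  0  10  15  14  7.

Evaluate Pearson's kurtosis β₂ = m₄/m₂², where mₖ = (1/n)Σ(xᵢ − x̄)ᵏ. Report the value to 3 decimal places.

x̄ = 10.0000
Σ(xᵢ − x̄)² = 168.0000 ⇒ m₂ = 21.00000
Σ(xᵢ − x̄)⁴ = 11220.0000 ⇒ m₄ = 1402.50000
m₂² = 441.00000
β₂ = m₄/m₂² = 1402.50000 / 441.00000 ≈ 3.180

3.180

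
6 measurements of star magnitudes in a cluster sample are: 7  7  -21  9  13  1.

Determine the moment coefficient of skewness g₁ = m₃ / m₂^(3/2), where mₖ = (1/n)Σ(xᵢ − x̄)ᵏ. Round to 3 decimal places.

x̄ = (7 + 7 - 21 + 9 + 13 + 1) / 6 = 2.6667
deviations (xᵢ − x̄): 4.3333, 4.3333, -23.6667, 6.3333, 10.3333, -1.6667
Σ(xᵢ − x̄)² = 747.3333 ⇒ m₂ = 747.3333/6 = 124.55556
Σ(xᵢ − x̄)³ = -11740.4444 ⇒ m₃ = -11740.4444/6 = -1956.74074
m₂^(3/2) = 124.55556^(1.5) = 1390.09556
g₁ = m₃ / m₂^(3/2) = -1956.74074 / 1390.09556 ≈ -1.408

-1.408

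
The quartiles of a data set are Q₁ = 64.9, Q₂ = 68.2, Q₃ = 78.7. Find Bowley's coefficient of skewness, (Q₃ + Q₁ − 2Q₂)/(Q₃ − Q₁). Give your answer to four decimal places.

0.5217

numerator: Q₃ + Q₁ − 2Q₂ = 78.7 + 64.9 − 2×68.2 = 7.2000
denominator: Q₃ − Q₁ = 78.7 − 64.9 = 13.8000
Bowley skewness = 7.2000 / 13.8000 ≈ 0.5217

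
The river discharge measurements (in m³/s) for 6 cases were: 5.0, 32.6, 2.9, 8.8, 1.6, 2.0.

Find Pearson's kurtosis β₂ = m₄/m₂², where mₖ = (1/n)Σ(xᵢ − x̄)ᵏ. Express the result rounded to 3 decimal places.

x̄ = 8.8167
Σ(xᵢ − x̄)² = 713.7683 ⇒ m₂ = 118.96139
Σ(xᵢ − x̄)⁴ = 326265.6800 ⇒ m₄ = 54377.61334
m₂² = 14151.81205
β₂ = m₄/m₂² = 54377.61334 / 14151.81205 ≈ 3.842

3.842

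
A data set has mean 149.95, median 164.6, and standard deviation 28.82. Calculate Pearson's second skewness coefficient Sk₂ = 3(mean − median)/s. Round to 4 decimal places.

-1.5250

Sk₂ = 3(149.95 − 164.6) / 28.82 = 3 × -14.6500 / 28.82
    = -43.9500 / 28.82 ≈ -1.5250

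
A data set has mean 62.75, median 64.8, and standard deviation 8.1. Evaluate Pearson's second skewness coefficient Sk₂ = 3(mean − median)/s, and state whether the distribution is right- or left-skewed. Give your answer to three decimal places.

-0.759, left-skewed

Sk₂ = 3(62.75 − 64.8) / 8.1 = 3 × -2.0500 / 8.1
    = -6.1500 / 8.1 ≈ -0.759
Sk₂ < 0 ⇒ mean < median ⇒ left-skewed (negative skew).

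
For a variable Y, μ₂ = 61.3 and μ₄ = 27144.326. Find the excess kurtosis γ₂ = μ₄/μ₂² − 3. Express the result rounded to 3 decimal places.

μ₂² = 61.3² = 3757.69000
μ₄/μ₂² = 27144.326 / 3757.69000 = 7.22367
γ₂ = 7.22367 − 3 ≈ 4.224

4.224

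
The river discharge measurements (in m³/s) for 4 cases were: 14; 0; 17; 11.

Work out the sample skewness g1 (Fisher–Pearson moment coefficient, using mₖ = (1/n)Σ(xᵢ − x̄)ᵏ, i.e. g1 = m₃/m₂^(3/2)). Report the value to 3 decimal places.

-0.793

x̄ = (14 + 0 + 17 + 11) / 4 = 10.5000
deviations (xᵢ − x̄): 3.5000, -10.5000, 6.5000, 0.5000
Σ(xᵢ − x̄)² = 165.0000 ⇒ m₂ = 165.0000/4 = 41.25000
Σ(xᵢ − x̄)³ = -840.0000 ⇒ m₃ = -840.0000/4 = -210.00000
m₂^(3/2) = 41.25000^(1.5) = 264.93292
g1 = m₃ / m₂^(3/2) = -210.00000 / 264.93292 ≈ -0.793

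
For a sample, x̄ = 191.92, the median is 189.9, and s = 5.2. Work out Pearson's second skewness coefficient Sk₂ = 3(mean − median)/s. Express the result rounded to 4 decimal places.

1.1654

Sk₂ = 3(191.92 − 189.9) / 5.2 = 3 × 2.0200 / 5.2
    = 6.0600 / 5.2 ≈ 1.1654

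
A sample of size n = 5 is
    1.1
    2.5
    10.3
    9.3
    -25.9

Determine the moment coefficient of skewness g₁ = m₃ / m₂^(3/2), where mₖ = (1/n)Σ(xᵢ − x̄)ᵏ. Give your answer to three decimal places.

-1.226

x̄ = (1.1 + 2.5 + 10.3 + 9.3 - 25.9) / 5 = -0.5400
deviations (xᵢ − x̄): 1.6400, 3.0400, 10.8400, 9.8400, -25.3600
Σ(xᵢ − x̄)² = 869.3920 ⇒ m₂ = 869.3920/5 = 173.87840
Σ(xᵢ − x̄)³ = -14050.7366 ⇒ m₃ = -14050.7366/5 = -2810.14733
m₂^(3/2) = 173.87840^(1.5) = 2292.81204
g₁ = m₃ / m₂^(3/2) = -2810.14733 / 2292.81204 ≈ -1.226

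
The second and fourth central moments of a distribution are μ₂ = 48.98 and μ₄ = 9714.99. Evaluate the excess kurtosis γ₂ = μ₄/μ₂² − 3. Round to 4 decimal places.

μ₂² = 48.98² = 2399.04040
μ₄/μ₂² = 9714.99 / 2399.04040 = 4.04953
γ₂ = 4.04953 − 3 ≈ 1.0495

1.0495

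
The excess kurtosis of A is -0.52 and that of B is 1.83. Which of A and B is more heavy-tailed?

Higher excess kurtosis ⇒ heavier tails relative to the normal distribution.
-0.52 vs 1.83: the larger is 1.83, so B has heavier tails. (B is leptokurtic — heavier-than-normal tails; the other is platykurtic.)

B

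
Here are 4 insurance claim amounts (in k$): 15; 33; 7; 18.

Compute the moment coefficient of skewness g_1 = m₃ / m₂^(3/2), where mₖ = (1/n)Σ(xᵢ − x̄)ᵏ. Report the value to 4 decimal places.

0.5241

x̄ = (15 + 33 + 7 + 18) / 4 = 18.2500
deviations (xᵢ − x̄): -3.2500, 14.7500, -11.2500, -0.2500
Σ(xᵢ − x̄)² = 354.7500 ⇒ m₂ = 354.7500/4 = 88.68750
Σ(xᵢ − x̄)³ = 1750.8750 ⇒ m₃ = 1750.8750/4 = 437.71875
m₂^(3/2) = 88.68750^(1.5) = 835.20603
g_1 = m₃ / m₂^(3/2) = 437.71875 / 835.20603 ≈ 0.5241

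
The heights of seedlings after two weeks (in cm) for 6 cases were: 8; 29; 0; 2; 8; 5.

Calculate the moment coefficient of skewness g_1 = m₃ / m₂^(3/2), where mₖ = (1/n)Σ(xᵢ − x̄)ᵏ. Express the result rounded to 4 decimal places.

x̄ = (8 + 29 + 0 + 2 + 8 + 5) / 6 = 8.6667
deviations (xᵢ − x̄): -0.6667, 20.3333, -8.6667, -6.6667, -0.6667, -3.6667
Σ(xᵢ − x̄)² = 547.3333 ⇒ m₂ = 547.3333/6 = 91.22222
Σ(xᵢ − x̄)³ = 7409.5556 ⇒ m₃ = 7409.5556/6 = 1234.92593
m₂^(3/2) = 91.22222^(1.5) = 871.26641
g_1 = m₃ / m₂^(3/2) = 1234.92593 / 871.26641 ≈ 1.4174

1.4174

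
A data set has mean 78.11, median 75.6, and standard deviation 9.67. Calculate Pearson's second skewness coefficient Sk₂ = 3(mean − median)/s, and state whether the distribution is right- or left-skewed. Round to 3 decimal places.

0.779, right-skewed

Sk₂ = 3(78.11 − 75.6) / 9.67 = 3 × 2.5100 / 9.67
    = 7.5300 / 9.67 ≈ 0.779
Sk₂ > 0 ⇒ mean > median ⇒ right-skewed (positive skew).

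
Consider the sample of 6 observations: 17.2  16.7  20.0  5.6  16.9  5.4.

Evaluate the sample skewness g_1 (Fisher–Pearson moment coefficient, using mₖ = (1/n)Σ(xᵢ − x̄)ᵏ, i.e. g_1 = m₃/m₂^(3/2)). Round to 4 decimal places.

x̄ = (17.2 + 16.7 + 20.0 + 5.6 + 16.9 + 5.4) / 6 = 13.6333
deviations (xᵢ − x̄): 3.5667, 3.0667, 6.3667, -8.0333, 3.2667, -8.2333
Σ(xᵢ − x̄)² = 205.6533 ⇒ m₂ = 205.6533/6 = 34.27556
Σ(xᵢ − x̄)³ = -709.4056 ⇒ m₃ = -709.4056/6 = -118.23426
m₂^(3/2) = 34.27556^(1.5) = 200.66737
g_1 = m₃ / m₂^(3/2) = -118.23426 / 200.66737 ≈ -0.5892

-0.5892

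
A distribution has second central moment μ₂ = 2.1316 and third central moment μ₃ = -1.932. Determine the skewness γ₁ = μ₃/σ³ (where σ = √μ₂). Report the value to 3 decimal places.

-0.621

σ = √μ₂ = √2.1316 = 1.46000
σ³ = μ₂^(3/2) = 3.11214
γ₁ = μ₃/σ³ = -1.932 / 3.11214 ≈ -0.621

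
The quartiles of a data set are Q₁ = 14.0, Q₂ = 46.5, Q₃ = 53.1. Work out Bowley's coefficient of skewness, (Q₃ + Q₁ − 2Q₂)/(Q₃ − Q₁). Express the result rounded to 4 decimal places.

-0.6624

numerator: Q₃ + Q₁ − 2Q₂ = 53.1 + 14.0 − 2×46.5 = -25.9000
denominator: Q₃ − Q₁ = 53.1 − 14.0 = 39.1000
Bowley skewness = -25.9000 / 39.1000 ≈ -0.6624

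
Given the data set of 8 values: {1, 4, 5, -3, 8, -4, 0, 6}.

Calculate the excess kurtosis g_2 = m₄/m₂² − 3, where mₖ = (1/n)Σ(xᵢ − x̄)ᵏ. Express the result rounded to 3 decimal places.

x̄ = 2.1250
Σ(xᵢ − x̄)² = 130.8750 ⇒ m₂ = 16.35938
Σ(xᵢ − x̄)⁴ = 3616.7754 ⇒ m₄ = 452.09692
m₂² = 267.62915
g_2 = m₄/m₂² − 3 = 1.68927 − 3 ≈ -1.311

-1.311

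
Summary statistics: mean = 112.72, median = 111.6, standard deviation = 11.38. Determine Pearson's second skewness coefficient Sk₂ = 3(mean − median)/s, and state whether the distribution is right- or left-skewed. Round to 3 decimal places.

0.295, right-skewed

Sk₂ = 3(112.72 − 111.6) / 11.38 = 3 × 1.1200 / 11.38
    = 3.3600 / 11.38 ≈ 0.295
Sk₂ > 0 ⇒ mean > median ⇒ right-skewed (positive skew).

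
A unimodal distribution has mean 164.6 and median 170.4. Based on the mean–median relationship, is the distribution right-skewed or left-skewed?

left-skewed

mean − median = 164.6 − 170.4 = -5.8
mean < median ⇒ the longer tail is on the left ⇒ left-skewed (negatively skewed).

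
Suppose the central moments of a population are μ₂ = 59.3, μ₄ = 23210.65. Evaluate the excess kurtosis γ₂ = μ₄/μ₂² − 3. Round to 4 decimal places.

3.6005

μ₂² = 59.3² = 3516.49000
μ₄/μ₂² = 23210.65 / 3516.49000 = 6.60052
γ₂ = 6.60052 − 3 ≈ 3.6005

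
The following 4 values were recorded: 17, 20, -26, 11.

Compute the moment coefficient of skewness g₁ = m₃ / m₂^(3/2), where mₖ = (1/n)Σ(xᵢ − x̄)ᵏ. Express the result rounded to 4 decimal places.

x̄ = (17 + 20 - 26 + 11) / 4 = 5.5000
deviations (xᵢ − x̄): 11.5000, 14.5000, -31.5000, 5.5000
Σ(xᵢ − x̄)² = 1365.0000 ⇒ m₂ = 1365.0000/4 = 341.25000
Σ(xᵢ − x̄)³ = -26520.0000 ⇒ m₃ = -26520.0000/4 = -6630.00000
m₂^(3/2) = 341.25000^(1.5) = 6303.89528
g₁ = m₃ / m₂^(3/2) = -6630.00000 / 6303.89528 ≈ -1.0517

-1.0517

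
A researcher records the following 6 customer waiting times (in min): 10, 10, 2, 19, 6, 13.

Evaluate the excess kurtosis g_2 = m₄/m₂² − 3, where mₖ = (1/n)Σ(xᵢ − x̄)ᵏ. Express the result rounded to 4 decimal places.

-0.7175

x̄ = 10.0000
Σ(xᵢ − x̄)² = 170.0000 ⇒ m₂ = 28.33333
Σ(xᵢ − x̄)⁴ = 10994.0000 ⇒ m₄ = 1832.33333
m₂² = 802.77778
g_2 = m₄/m₂² − 3 = 2.28249 − 3 ≈ -0.7175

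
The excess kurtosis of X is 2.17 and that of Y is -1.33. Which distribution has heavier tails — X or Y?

Higher excess kurtosis ⇒ heavier tails relative to the normal distribution.
2.17 vs -1.33: the larger is 2.17, so X has heavier tails. (X is leptokurtic — heavier-than-normal tails; the other is platykurtic.)

X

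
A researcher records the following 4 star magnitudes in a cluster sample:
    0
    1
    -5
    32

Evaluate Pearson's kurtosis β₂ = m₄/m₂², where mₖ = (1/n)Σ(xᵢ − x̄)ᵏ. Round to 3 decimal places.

2.276

x̄ = 7.0000
Σ(xᵢ − x̄)² = 854.0000 ⇒ m₂ = 213.50000
Σ(xᵢ − x̄)⁴ = 415058.0000 ⇒ m₄ = 103764.50000
m₂² = 45582.25000
β₂ = m₄/m₂² = 103764.50000 / 45582.25000 ≈ 2.276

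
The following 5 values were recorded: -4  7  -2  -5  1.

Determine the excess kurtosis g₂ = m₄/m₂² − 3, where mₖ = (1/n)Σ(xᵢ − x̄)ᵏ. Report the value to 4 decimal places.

x̄ = -0.6000
Σ(xᵢ − x̄)² = 93.2000 ⇒ m₂ = 18.64000
Σ(xᵢ − x̄)⁴ = 3855.0560 ⇒ m₄ = 771.01120
m₂² = 347.44960
g₂ = m₄/m₂² − 3 = 2.21906 − 3 ≈ -0.7809

-0.7809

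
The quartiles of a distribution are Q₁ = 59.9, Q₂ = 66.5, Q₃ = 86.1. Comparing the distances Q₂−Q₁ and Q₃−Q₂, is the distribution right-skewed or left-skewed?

right-skewed

Q₂ − Q₁ = 6.6;  Q₃ − Q₂ = 19.6
Q₃ − Q₂ > Q₂ − Q₁ ⇒ the upper half is more spread out ⇒ right-skewed.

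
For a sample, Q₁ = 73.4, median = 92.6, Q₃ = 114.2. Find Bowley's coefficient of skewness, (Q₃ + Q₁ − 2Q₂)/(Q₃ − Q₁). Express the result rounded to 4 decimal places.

0.0588

numerator: Q₃ + Q₁ − 2Q₂ = 114.2 + 73.4 − 2×92.6 = 2.4000
denominator: Q₃ − Q₁ = 114.2 − 73.4 = 40.8000
Bowley skewness = 2.4000 / 40.8000 ≈ 0.0588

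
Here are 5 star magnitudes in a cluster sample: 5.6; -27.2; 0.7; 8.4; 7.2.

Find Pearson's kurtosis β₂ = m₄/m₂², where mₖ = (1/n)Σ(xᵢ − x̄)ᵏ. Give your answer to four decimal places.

x̄ = -1.0600
Σ(xᵢ − x̄)² = 888.4720 ⇒ m₂ = 177.69440
Σ(xᵢ − x̄)⁴ = 481539.1096 ⇒ m₄ = 96307.82192
m₂² = 31575.29979
β₂ = m₄/m₂² = 96307.82192 / 31575.29979 ≈ 3.0501

3.0501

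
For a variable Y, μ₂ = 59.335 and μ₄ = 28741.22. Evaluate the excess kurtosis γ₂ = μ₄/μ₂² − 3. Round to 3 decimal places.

μ₂² = 59.335² = 3520.64223
μ₄/μ₂² = 28741.22 / 3520.64223 = 8.16363
γ₂ = 8.16363 − 3 ≈ 5.164

5.164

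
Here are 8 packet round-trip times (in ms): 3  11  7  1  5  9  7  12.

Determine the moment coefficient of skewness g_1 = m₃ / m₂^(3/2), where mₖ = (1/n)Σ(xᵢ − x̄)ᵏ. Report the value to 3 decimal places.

-0.148

x̄ = (3 + 11 + 7 + 1 + 5 + 9 + 7 + 12) / 8 = 6.8750
deviations (xᵢ − x̄): -3.8750, 4.1250, 0.1250, -5.8750, -1.8750, 2.1250, 0.1250, 5.1250
Σ(xᵢ − x̄)² = 100.8750 ⇒ m₂ = 100.8750/8 = 12.60938
Σ(xᵢ − x̄)³ = -53.1563 ⇒ m₃ = -53.1563/8 = -6.64453
m₂^(3/2) = 12.60938^(1.5) = 44.77549
g_1 = m₃ / m₂^(3/2) = -6.64453 / 44.77549 ≈ -0.148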